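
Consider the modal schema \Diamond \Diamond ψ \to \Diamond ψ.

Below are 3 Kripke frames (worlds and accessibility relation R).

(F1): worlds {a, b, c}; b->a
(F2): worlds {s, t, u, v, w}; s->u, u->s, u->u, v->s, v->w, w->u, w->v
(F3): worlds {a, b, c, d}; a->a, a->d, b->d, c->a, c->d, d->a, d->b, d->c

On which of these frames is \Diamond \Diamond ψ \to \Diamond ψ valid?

Frame correspondent (Sahlqvist): \forall x \forall y \forall z (Rxy \wedge Ryz \to Rxz) — i.e. transitivity.
(F1): ✓.
(F2): fails — Rwu and Rus but not Rws.
(F3): fails — Rcd and Rdc but not Rcc.

(F1)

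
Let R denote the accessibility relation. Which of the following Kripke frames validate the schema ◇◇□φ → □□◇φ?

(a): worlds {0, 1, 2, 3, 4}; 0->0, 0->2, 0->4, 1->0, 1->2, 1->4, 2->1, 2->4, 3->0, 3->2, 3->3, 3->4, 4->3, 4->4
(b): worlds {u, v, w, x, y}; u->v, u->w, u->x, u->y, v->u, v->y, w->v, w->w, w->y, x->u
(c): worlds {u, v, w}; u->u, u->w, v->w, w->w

(a), (c)

This is the axiom for a generalized confluence (Geach) condition; its first-order frame correspondent is ∀x ∀y ∀z ((xR²y ∧ xR²z) → ∃w (yRw ∧ zRw)).
(a): holds.
(b): fails — uR²u, uR²y but no t with uRt and yRt.
(c): holds.
Valid on: (a), (c).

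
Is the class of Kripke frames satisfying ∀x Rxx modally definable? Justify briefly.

The condition is reflexivity. A defining modal formula is □r → r.

Definable; □r → r defines it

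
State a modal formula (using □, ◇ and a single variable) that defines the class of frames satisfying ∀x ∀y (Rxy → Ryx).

r → □◇r

A defining formula is r → □◇r (the B axiom).
Suppose r→□◇r is valid. Take Rxy and set V(r)={x}. Then r at x, so □◇r at x, so ◇r at y, so some z with Ryz has r; z=x, i.e. Ryx.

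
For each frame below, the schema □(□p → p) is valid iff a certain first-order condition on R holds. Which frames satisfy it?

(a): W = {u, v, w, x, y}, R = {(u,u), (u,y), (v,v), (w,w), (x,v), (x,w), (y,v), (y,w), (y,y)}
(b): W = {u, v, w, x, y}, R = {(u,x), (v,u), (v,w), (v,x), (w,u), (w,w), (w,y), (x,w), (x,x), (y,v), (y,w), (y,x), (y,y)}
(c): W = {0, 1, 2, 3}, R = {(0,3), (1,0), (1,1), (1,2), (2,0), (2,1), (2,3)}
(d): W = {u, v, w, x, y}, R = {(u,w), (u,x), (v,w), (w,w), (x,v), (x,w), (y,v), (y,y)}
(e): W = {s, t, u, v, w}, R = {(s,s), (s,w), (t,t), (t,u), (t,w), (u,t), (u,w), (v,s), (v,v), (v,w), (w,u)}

This is the axiom for shift-reflexivity; its first-order frame correspondent is ∀x ∀y (Rxy → Ryy).
(a): ✓.
(b): fails — Rwu but not Ruu.
(c): fails — R10 but not R00.
(d): fails — Rux but not Rxx.
(e): fails — Ruw but not Rww.
Valid on: (a).

(a)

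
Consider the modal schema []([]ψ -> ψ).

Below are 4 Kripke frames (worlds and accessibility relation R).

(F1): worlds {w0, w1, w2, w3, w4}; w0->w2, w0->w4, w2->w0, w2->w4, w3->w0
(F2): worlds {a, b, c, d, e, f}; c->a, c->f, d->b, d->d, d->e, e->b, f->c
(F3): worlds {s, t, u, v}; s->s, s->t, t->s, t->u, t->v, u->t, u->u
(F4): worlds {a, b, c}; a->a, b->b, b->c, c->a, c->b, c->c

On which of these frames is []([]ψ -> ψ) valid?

Frame correspondent (Sahlqvist): forall x forall y (Rxy -> Ryy) — i.e. shift-reflexivity.
(F1): fails — Rw0w4 but not Rw4w4.
(F2): fails — Reb but not Rbb.
(F3): fails — Rtv but not Rvv.
(F4): satisfies the condition.
Valid on: (F4).

(F4)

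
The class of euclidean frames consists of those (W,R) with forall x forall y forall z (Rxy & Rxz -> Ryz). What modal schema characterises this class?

◇p → □◇p

The condition is the Euclidean property. The 5 schema ◇p → □◇p defines it.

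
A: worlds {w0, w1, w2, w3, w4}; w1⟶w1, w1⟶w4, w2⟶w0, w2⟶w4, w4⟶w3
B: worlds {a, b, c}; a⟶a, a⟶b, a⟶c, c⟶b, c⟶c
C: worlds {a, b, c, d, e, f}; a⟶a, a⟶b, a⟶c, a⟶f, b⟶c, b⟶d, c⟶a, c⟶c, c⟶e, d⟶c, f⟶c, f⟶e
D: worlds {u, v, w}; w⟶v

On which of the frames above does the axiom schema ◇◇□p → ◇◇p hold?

D

The schema corresponds to a generalized confluence (Geach) condition: ∀x ∀y (xR²y → ∃w (yRw ∧ xR²w)).
A: fails — w1R²w3 but no w with w3Rw and w1R²w.
B: fails — aR²b but no w with bRw and aR²w.
C: fails — aR²e but no w with eRw and aR²w.
D: holds.
Valid on: D.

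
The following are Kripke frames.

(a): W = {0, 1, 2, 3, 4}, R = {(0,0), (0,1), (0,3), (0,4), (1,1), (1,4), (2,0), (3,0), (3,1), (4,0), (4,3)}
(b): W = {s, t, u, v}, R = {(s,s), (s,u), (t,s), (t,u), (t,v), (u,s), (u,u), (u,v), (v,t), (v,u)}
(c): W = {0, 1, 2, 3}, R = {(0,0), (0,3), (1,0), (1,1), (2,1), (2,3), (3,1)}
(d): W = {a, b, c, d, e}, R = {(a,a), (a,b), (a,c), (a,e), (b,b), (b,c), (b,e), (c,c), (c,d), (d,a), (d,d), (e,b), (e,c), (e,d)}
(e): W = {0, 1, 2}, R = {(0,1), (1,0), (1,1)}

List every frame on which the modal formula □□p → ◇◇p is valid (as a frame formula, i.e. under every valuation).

(a), (b), (c), (d)

The schema corresponds to a generalized confluence (Geach) condition: ∀x ∃w (xR²w ∧ xR²w).
(a): holds.
(b): holds.
(c): holds.
(d): holds.
(e): fails — at 2 but no w with 2R²w and 2R²w.
Valid on: (a), (b), (c), (d).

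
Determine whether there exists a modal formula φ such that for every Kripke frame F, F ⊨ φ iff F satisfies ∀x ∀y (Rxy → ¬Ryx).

Modal frame validity is preserved under surjective bounded morphisms.
The 3-cycle (worlds s,t,u with s→t→u→s) is asymmetric. Mapping every world to a single reflexive point • is a surjective bounded morphism, and the reflexive point is not asymmetric (R•• but asymmetry requires ¬R••).
Hence asymmetry is not modally definable.

Not modally definable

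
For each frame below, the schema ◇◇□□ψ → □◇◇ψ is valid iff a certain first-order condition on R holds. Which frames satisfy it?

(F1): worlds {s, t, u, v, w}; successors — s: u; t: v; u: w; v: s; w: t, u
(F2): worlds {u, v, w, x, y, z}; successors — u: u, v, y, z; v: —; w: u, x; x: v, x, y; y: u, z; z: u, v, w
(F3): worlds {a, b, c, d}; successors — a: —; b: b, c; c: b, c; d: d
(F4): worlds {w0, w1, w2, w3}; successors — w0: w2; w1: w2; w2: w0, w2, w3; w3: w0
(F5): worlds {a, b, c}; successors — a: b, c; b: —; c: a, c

Frame correspondent (Sahlqvist): ∀x ∀y ∀z ((xR²y ∧ xRz) → ∃w (yR²w ∧ zR²w)) — i.e. a generalized confluence (Geach) condition.
(F1): fails — sR²w, sRu but no w* with wR²w* and uR²w*.
(F2): fails — uR²u, uRv but no t with uR²t and vR²t.
(F3): condition met.
(F4): condition met.
(F5): fails — aR²a, aRb but no w with aR²w and bR²w.
Valid on: (F3), (F4).

(F3), (F4)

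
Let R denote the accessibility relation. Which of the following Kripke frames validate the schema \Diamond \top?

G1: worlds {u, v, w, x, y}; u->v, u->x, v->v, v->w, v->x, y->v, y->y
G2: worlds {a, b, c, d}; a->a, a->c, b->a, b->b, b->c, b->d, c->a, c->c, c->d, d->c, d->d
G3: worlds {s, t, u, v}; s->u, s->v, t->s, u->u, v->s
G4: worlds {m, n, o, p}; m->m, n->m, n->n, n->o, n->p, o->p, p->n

G2, G3, G4

Frame correspondent (Sahlqvist): \forall x \exists y Rxy — i.e. seriality.
G1: fails — world w has no successor.
G2: holds.
G3: holds.
G4: holds.
Valid on: G2, G3, G4.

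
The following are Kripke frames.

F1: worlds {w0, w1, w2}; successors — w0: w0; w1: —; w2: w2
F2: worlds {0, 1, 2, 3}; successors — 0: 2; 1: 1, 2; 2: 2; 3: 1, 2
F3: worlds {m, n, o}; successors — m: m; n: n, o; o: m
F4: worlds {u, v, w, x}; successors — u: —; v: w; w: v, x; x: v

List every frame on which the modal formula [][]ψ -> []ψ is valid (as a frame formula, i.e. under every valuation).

F1, F2, F3

The schema corresponds to density: forall x forall y (Rxy -> exists z (Rxz & Rzy)).
F1: ✓.
F2: ✓.
F3: ✓.
F4: fails — Rwx but no z with Rwz and Rzx.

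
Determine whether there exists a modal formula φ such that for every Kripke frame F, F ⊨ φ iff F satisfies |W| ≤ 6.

If a class were modally definable it would be closed under disjoint unions (Goldblatt–Thomason).
Any modal formula valid on each of 7 disjoint one-world frames is valid on their disjoint union (validity is preserved under disjoint unions). Each one-world frame has |W|=1≤6, but the union has |W|=7.
So the class is not modally definable.

Not modally definable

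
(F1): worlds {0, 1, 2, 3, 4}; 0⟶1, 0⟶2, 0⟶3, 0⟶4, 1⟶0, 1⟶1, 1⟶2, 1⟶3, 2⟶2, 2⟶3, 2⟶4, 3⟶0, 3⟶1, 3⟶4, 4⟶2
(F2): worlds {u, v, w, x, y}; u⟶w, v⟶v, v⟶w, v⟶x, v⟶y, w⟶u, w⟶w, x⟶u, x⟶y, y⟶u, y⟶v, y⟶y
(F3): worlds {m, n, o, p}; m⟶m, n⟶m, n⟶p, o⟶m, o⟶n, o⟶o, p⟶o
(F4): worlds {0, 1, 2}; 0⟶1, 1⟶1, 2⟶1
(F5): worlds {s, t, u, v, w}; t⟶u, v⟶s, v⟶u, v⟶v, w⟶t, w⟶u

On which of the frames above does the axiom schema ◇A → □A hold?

Frame correspondent (Sahlqvist): ∀x ∀y ∀z (Rxy ∧ Rxz → y = z) — i.e. partial functionality.
(F1): fails — 0 sees both 1 and 2.
(F2): fails — v sees both v and w.
(F3): fails — n sees both m and p.
(F4): ✓.
(F5): fails — v sees both s and u.

(F4)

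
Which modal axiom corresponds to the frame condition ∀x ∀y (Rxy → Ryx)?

ψ → □◇ψ

The condition is symmetry. The B schema ψ → □◇ψ defines it.
Suppose ψ→□◇ψ is valid. Take Rxy and set V(ψ)={x}. Then ψ at x, so □◇ψ at x, so ◇ψ at y, so some z with Ryz has ψ; z=x, i.e. Ryx.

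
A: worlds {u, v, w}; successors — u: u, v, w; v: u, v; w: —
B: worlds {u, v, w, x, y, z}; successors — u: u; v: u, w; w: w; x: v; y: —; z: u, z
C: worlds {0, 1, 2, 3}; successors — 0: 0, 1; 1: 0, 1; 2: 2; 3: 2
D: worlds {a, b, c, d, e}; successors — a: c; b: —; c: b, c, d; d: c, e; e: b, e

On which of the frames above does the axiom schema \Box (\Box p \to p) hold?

C

This is the axiom for shift-reflexivity; its first-order frame correspondent is \forall x \forall y (Rxy \to Ryy).
A: fails — Ruw but not Rww.
B: fails — Rxv but not Rvv.
C: holds.
D: fails — Rcd but not Rdd.
Valid on: C.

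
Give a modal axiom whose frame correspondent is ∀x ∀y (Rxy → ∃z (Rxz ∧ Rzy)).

□□s → □s

A defining formula is □□s → □s (the C4 axiom).
Suppose □□s→□s is valid. Take Rxy and set V(s)={w : xR²w}. Then □□s at x, so □s at x, so s at y, i.e. ∃z(Rxz∧Rzy).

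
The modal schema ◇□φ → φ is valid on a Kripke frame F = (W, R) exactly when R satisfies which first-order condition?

This is frame-equivalent to φ → □◇φ (substitute ¬φ for φ and contrapose).
Suppose φ→□◇φ is valid. Take Rxy and set V(φ)={x}. Then φ at x, so □◇φ at x, so ◇φ at y, so some z with Ryz has φ; z=x, i.e. Ryx.
Conversely, on a frame with symmetry the schema holds at every world under every valuation.
Frame condition: ∀x ∀y (Rxy → Ryx).

Symmetry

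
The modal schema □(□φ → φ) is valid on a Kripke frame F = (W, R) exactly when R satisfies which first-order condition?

Shift-reflexivity

This schema is the T□ axiom.
It corresponds to shift-reflexivity: ∀x ∀y (Rxy → Ryy).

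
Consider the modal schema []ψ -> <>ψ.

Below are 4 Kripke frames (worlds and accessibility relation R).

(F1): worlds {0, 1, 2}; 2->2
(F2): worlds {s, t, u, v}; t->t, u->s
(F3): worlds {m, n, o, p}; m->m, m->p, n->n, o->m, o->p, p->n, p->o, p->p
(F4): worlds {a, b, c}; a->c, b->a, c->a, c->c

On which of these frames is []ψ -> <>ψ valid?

The schema corresponds to seriality: forall x exists y Rxy.
(F1): fails — world 0 has no successor.
(F2): fails — world s has no successor.
(F3): condition met.
(F4): condition met.
Valid on: (F3), (F4).

(F3), (F4)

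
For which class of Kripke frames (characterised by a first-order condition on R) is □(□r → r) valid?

shift-reflexivity: ∀x ∀y (Rxy → Ryy)

This schema is the T□ axiom.
Its frame correspondent is shift-reflexivity — ∀x ∀y (Rxy → Ryy).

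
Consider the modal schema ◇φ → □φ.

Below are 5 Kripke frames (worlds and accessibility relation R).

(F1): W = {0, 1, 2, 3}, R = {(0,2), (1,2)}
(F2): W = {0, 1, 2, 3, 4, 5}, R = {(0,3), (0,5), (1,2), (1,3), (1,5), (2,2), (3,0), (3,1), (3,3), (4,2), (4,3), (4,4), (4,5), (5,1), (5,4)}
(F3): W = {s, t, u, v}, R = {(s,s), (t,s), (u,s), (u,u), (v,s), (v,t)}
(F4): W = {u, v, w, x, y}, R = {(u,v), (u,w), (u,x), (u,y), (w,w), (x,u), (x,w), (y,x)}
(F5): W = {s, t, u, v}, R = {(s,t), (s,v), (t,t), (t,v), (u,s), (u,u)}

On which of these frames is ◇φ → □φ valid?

(F1)

Frame correspondent (Sahlqvist): ∀x ∀y ∀z (Rxy ∧ Rxz → y = z) — i.e. partial functionality.
(F1): satisfies the condition.
(F2): fails — 0 sees both 3 and 5.
(F3): fails — u sees both s and u.
(F4): fails — u sees both v and w.
(F5): fails — s sees both t and v.
Valid on: (F1).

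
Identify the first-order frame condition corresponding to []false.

emptiness of R: forall x forall y ~Rxy

This is the Ver axiom.
It corresponds to emptiness of R: forall x forall y ~Rxy.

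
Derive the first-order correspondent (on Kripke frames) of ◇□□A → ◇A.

This is a Sahlqvist (Geach-type) schema ◇^1□^2A → □^0◇^1A.
First-order correspondent: ∀x ∀y (xRy → ∃w (yR²w ∧ xRw)).

∀x ∀y (xRy → ∃w (yR²w ∧ xRw))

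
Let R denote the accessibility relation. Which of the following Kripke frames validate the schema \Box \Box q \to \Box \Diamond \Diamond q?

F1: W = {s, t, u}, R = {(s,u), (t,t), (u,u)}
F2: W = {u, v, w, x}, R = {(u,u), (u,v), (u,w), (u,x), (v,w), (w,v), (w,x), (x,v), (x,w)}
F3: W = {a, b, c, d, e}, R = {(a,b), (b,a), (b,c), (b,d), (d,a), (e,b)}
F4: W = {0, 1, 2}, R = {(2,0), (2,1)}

F1, F2

Frame correspondent (Sahlqvist): \forall x \forall z (xRz \to \exists w (x R^2 w \wedge z R^2 w)) — i.e. a generalized confluence (Geach) condition.
F1: ✓.
F2: ✓.
F3: fails — bRc but no w with bR²w and cR²w.
F4: fails — 2R0 but no w with 2R²w and 0R²w.
Valid on: F1, F2.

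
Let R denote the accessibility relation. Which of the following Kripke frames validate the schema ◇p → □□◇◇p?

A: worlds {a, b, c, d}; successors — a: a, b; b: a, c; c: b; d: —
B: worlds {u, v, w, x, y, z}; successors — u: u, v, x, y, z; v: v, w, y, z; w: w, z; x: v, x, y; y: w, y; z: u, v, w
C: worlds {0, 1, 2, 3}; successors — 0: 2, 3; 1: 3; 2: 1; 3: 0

none

Frame correspondent (Sahlqvist): ∀x ∀y ∀z ((xRy ∧ xR²z) → ∃w (y = w ∧ zR²w)) — i.e. a generalized confluence (Geach) condition.
A: fails — aRb, aR²c but no w with b=w and cR²w.
B: fails — uRu, uR²x but no t with u=t and xR²t.
C: fails — 0R2, 0R²0 but no w with 2=w and 0R²w.
Valid on no frame.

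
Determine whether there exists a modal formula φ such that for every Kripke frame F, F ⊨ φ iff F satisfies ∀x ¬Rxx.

No

Modal frame validity is preserved under surjective bounded morphisms.
The 4-cycle (worlds w0,w1,w2,w3 with w0→w1→w2→w3→w0) is irreflexive, and the map sending every world to a single reflexive point • is a surjective bounded morphism (forth: every edge maps to (•,•); back: every world has a successor). So any modal formula valid on the 4-cycle is also valid on the reflexive point, which is not irreflexive.
So the class is not modally definable.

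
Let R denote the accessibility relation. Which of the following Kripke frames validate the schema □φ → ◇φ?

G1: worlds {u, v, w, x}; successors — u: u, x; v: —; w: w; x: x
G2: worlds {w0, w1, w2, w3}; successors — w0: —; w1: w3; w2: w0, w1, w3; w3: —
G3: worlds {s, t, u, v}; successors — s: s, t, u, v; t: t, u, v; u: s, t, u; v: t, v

G3

The schema corresponds to seriality: ∀x ∃y Rxy.
G1: fails — world v has no successor.
G2: fails — world w0 has no successor.
G3: ✓.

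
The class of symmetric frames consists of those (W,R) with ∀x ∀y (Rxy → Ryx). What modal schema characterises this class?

A defining formula is ψ → □◇ψ (the B axiom).
Suppose ψ→□◇ψ is valid. Take Rxy and set V(ψ)={x}. Then ψ at x, so □◇ψ at x, so ◇ψ at y, so some z with Ryz has ψ; z=x, i.e. Ryx.

ψ → □◇ψ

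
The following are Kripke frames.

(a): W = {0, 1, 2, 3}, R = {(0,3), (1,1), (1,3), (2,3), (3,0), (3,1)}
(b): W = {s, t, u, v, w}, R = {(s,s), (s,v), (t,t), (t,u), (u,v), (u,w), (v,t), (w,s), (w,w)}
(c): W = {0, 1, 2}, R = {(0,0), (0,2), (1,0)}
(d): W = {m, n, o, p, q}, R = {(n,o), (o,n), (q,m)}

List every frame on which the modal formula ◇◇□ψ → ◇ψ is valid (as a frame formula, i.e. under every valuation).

This is the axiom for a generalized confluence (Geach) condition; its first-order frame correspondent is ∀x ∀y (xR²y → ∃w (yRw ∧ xRw)).
(a): condition met.
(b): fails — sR²t but no w* with tRw* and sRw*.
(c): fails — 0R²2 but no w with 2Rw and 0Rw.
(d): condition met.
Valid on: (a), (d).

(a), (d)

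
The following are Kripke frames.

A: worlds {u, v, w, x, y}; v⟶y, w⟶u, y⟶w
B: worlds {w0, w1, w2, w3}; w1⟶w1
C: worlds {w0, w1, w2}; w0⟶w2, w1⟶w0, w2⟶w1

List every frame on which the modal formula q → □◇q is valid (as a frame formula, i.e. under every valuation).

The schema corresponds to symmetry: ∀x ∀y (Rxy → Ryx).
A: fails — Rwu but not Ruw.
B: ✓.
C: fails — Rw0w2 but not Rw2w0.
Valid on: B.

B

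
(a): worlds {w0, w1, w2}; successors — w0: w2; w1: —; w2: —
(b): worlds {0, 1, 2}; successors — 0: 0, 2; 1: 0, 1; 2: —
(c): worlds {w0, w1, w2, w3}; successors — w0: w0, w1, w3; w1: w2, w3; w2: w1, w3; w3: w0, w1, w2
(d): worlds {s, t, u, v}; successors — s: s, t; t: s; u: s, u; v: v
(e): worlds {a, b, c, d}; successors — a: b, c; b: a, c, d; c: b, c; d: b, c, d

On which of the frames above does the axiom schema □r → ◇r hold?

The schema corresponds to seriality: ∀x ∃y Rxy.
(a): fails — world w1 has no successor.
(b): fails — world 2 has no successor.
(c): satisfies the condition.
(d): satisfies the condition.
(e): satisfies the condition.
Valid on: (c), (d), (e).

(c), (d), (e)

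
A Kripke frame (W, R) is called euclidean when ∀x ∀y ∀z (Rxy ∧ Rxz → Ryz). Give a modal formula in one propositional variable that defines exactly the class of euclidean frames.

A defining formula is ◇s → □◇s (the 5 axiom).
Suppose ◇s→□◇s is valid. Take Rxy, Rxz and set V(s)={y}. Then ◇s at x, so □◇s at x, so ◇s at z, so some w with Rzw has s; w=y, i.e. Rzy. By symmetry of the argument, Ryz.

◇s → □◇s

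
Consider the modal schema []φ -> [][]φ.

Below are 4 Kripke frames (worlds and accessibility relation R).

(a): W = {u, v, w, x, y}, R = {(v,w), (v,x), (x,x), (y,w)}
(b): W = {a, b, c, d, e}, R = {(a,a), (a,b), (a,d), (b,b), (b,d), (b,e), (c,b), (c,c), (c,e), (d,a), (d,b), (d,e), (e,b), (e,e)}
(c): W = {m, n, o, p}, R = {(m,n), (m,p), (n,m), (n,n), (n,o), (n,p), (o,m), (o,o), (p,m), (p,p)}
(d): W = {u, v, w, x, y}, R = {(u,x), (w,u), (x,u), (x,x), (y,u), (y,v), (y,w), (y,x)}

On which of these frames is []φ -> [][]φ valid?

(a)

Frame correspondent (Sahlqvist): forall x forall y forall z (Rxy & Ryz -> Rxz) — i.e. transitivity.
(a): satisfies the condition.
(b): fails — Reb and Rbd but not Red.
(c): fails — Rom and Rmn but not Ron.
(d): fails — Rwu and Rux but not Rwx.
Valid on: (a).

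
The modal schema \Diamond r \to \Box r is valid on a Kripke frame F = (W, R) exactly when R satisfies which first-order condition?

This is the CD axiom.
Its frame correspondent is partial functionality — \forall x \forall y \forall z (Rxy \wedge Rxz \to y = z).

partial functionality: \forall x \forall y \forall z (Rxy \wedge Rxz \to y = z)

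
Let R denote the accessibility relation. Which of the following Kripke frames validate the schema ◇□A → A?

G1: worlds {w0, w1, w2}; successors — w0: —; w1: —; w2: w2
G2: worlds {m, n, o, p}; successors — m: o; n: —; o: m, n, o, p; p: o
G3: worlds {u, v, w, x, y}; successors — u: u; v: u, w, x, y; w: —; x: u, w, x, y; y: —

G1

Frame correspondent (Sahlqvist): ∀x ∀y (Rxy → Ryx) — i.e. symmetry.
G1: ✓.
G2: fails — Ron but not Rno.
G3: fails — Rxw but not Rwx.
Valid on: G1.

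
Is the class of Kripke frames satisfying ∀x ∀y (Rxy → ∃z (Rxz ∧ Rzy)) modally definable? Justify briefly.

Yes, by □□q → □q

This is a Sahlqvist condition; the C4 axiom □□q → □q defines it.
Suppose □□q→□q is valid. Take Rxy and set V(q)={w : xR²w}. Then □□q at x, so □q at x, so q at y, i.e. ∃z(Rxz∧Rzy).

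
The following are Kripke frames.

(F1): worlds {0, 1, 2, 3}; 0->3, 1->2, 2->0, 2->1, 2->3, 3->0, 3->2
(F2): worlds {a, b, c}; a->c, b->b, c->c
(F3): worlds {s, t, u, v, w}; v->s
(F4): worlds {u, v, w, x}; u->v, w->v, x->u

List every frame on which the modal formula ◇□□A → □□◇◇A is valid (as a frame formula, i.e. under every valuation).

Frame correspondent (Sahlqvist): ∀x ∀y ∀z ((xRy ∧ xR²z) → ∃w (yR²w ∧ zR²w)) — i.e. a generalized confluence (Geach) condition.
(F1): holds.
(F2): holds.
(F3): holds.
(F4): fails — xRu, xR²v but no t with uR²t and vR²t.
Valid on: (F1), (F2), (F3).

(F1), (F2), (F3)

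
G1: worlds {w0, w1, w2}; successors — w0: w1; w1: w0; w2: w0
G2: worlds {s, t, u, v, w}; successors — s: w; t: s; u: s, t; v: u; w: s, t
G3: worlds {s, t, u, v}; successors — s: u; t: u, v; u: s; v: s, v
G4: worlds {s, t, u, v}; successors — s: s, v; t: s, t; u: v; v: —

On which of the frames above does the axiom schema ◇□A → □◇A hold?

This is the axiom for convergence; its first-order frame correspondent is ∀x ∀y ∀z (Rxy ∧ Rxz → ∃w (Ryw ∧ Rzw)).
G1: condition met.
G2: fails — Rut and Rus but t and s have no common successor.
G3: fails — Rvv and Rvs but v and s have no common successor.
G4: fails — Rsv and Rsv but v and v have no common successor.

G1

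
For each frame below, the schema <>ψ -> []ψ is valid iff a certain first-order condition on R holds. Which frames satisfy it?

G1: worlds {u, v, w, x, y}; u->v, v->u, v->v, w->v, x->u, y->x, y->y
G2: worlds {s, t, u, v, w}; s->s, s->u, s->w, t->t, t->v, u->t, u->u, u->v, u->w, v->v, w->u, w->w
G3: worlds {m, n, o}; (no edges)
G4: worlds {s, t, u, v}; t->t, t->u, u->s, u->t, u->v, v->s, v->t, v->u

G3

Frame correspondent (Sahlqvist): forall x forall y forall z (Rxy & Rxz -> y = z) — i.e. partial functionality.
G1: fails — v sees both u and v.
G2: fails — s sees both s and u.
G3: condition met.
G4: fails — t sees both t and u.
Valid on: G3.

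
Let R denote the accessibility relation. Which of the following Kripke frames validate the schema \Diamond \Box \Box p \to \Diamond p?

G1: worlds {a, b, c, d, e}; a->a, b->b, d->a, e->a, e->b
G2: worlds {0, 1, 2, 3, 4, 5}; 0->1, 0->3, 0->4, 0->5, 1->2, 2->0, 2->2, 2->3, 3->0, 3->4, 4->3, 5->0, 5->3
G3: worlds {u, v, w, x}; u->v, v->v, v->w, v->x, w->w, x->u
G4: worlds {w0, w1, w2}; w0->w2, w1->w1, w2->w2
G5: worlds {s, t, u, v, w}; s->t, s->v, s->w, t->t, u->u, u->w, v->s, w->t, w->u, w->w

Frame correspondent (Sahlqvist): \forall x \forall y (xRy \to \exists w (y R^2 w \wedge xRw)) — i.e. a generalized confluence (Geach) condition.
G1: satisfies the condition.
G2: satisfies the condition.
G3: fails — xRu but no t with uR²t and xRt.
G4: satisfies the condition.
G5: satisfies the condition.

G1, G2, G4, G5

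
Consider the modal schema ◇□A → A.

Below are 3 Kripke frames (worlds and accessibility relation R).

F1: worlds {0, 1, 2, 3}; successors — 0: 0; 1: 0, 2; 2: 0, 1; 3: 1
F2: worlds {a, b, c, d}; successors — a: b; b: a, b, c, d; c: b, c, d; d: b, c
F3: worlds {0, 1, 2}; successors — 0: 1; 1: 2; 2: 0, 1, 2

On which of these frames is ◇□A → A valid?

F2

This is the axiom for symmetry; its first-order frame correspondent is ∀x ∀y (Rxy → Ryx).
F1: fails — R10 but not R01.
F2: satisfies the condition.
F3: fails — R01 but not R10.
Valid on: F2.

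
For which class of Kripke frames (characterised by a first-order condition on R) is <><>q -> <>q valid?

Replacing q by ¬q and contraposing gives the equivalent schema □q → □□q.
Suppose □q→□□q is valid. Take Rxy, Ryz and set V(q)={w : Rxw}. Then □q at x, so □□q at x, so □q at y, so q at z, i.e. Rxz.

transitivity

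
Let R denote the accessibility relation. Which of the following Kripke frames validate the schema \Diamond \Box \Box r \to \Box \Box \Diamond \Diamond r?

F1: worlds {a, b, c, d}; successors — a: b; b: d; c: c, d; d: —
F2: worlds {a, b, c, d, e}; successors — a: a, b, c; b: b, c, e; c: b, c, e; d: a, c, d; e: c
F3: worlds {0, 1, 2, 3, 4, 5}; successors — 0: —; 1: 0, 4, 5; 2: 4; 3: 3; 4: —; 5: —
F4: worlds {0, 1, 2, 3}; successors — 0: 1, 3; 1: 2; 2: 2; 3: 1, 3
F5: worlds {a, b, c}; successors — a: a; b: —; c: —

F2, F3, F4, F5

The schema corresponds to a generalized confluence (Geach) condition: \forall x \forall y \forall z ((xRy \wedge x R^2 z) \to \exists w (y R^2 w \wedge z R^2 w)).
F1: fails — aRb, aR²d but no w with bR²w and dR²w.
F2: condition met.
F3: condition met.
F4: condition met.
F5: condition met.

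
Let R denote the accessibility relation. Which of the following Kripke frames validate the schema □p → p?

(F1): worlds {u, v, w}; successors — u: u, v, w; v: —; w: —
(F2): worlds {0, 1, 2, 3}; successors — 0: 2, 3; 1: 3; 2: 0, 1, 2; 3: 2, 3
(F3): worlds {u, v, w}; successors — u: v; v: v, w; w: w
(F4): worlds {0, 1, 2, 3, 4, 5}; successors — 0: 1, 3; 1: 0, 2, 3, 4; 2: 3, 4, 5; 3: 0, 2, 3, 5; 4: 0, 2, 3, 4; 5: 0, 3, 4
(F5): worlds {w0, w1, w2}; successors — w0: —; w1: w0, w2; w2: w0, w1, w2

Frame correspondent (Sahlqvist): ∀x Rxx — i.e. reflexivity.
(F1): fails — world v does not see itself.
(F2): fails — world 0 does not see itself.
(F3): fails — world u does not see itself.
(F4): fails — world 0 does not see itself.
(F5): fails — world w0 does not see itself.

none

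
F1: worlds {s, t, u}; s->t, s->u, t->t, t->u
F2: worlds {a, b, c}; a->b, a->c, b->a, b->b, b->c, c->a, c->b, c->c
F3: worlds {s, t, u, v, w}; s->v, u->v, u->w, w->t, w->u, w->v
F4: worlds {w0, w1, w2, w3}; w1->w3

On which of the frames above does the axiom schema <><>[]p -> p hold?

This is the axiom for a generalized confluence (Geach) condition; its first-order frame correspondent is forall x forall y (x R^2 y -> exists w (yRw & x = w)).
F1: fails — sR²t but no w with tRw and s=w.
F2: fails — aR²a but no w with aRw and a=w.
F3: fails — uR²t but no w* with tRw* and u=w*.
F4: condition met.

F4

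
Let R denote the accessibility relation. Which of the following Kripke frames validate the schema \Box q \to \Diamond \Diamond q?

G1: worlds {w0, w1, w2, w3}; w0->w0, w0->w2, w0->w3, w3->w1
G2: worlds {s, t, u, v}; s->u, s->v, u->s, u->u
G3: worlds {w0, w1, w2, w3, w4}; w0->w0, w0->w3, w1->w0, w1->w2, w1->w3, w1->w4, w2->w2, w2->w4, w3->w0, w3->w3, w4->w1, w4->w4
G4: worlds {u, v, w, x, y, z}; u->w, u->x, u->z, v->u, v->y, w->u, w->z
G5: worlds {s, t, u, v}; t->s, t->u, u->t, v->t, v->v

The schema corresponds to a generalized confluence (Geach) condition: \forall x \exists w (xRw \wedge x R^2 w).
G1: fails — at w1 but no w with w1Rw and w1R²w.
G2: fails — at t but no w with tRw and tR²w.
G3: ✓.
G4: fails — at v but no t with vRt and vR²t.
G5: fails — at s but no w with sRw and sR²w.

G3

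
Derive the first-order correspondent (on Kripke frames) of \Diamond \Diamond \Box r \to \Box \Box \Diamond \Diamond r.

\forall x \forall y \forall z ((x R^2 y \wedge x R^2 z) \to \exists w (yRw \wedge z R^2 w))

This is a Sahlqvist (Geach-type) schema ◇^2□^1r → □^2◇^2r.
Minimal-valuation argument: fix x; take any y with xR^2y and any z with xR^2z. Set V(r) to the set of worlds R-reachable from y in exactly 1 step. Then □^1r holds at y, so the antecedent holds at x; validity forces ◇^2r at z, giving a w with zR^2w and yR^1w.
First-order correspondent: \forall x \forall y \forall z ((x R^2 y \wedge x R^2 z) \to \exists w (yRw \wedge z R^2 w)).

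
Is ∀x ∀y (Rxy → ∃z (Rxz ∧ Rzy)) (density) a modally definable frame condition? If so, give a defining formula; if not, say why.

Yes, by □□p → □p

Yes: it is density, defined by the C4 schema □□p → □p.
Suppose □□p→□p is valid. Take Rxy and set V(p)={w : xR²w}. Then □□p at x, so □p at x, so p at y, i.e. ∃z(Rxz∧Rzy).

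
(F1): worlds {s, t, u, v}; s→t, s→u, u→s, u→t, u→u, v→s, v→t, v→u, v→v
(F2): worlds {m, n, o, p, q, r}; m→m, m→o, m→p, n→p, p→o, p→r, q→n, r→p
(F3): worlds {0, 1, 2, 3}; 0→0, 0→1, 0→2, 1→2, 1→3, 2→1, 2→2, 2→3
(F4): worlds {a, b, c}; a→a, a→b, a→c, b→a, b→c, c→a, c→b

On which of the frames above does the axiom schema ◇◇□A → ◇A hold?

(F4)

The schema corresponds to a generalized confluence (Geach) condition: ∀x ∀y (xR²y → ∃w (yRw ∧ xRw)).
(F1): fails — sR²t but no w with tRw and sRw.
(F2): fails — mR²o but no w with oRw and mRw.
(F3): fails — 0R²3 but no w with 3Rw and 0Rw.
(F4): condition met.
Valid on: (F4).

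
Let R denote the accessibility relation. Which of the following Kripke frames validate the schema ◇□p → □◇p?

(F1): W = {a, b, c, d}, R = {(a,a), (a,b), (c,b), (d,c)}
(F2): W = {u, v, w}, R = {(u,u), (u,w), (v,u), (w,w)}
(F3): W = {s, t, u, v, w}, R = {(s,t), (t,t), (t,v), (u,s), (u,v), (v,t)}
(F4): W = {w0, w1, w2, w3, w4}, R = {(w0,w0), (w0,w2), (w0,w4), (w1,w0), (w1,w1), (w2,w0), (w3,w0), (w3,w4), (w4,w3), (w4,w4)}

Frame correspondent (Sahlqvist): ∀x ∀y ∀z (Rxy ∧ Rxz → ∃w (Ryw ∧ Rzw)) — i.e. convergence.
(F1): fails — Raa and Rab but a and b have no common successor.
(F2): holds.
(F3): holds.
(F4): fails — Rw0w4 and Rw0w2 but w4 and w2 have no common successor.
Valid on: (F2), (F3).

(F2), (F3)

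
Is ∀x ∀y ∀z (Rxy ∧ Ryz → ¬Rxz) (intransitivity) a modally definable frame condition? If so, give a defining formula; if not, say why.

If a class were modally definable it would be closed under surjective bounded morphisms (Goldblatt–Thomason).
The 5-cycle (worlds a,b,c,d,e with a→b→c→d→e→a) is intransitive. Mapping every world to a single reflexive point • is a surjective bounded morphism; the reflexive point is not intransitive (R••∧R•• but R••).
So the class is not modally definable.

Not definable by any modal formula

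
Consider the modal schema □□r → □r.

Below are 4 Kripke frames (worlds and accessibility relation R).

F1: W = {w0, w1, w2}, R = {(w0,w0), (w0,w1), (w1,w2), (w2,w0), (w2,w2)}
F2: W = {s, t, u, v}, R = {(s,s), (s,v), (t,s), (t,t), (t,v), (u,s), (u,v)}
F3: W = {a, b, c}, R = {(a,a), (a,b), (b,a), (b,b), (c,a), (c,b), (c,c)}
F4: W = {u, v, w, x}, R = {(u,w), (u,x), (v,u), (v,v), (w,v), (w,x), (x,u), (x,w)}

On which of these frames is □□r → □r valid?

Frame correspondent (Sahlqvist): ∀x ∀y (Rxy → ∃z (Rxz ∧ Rzy)) — i.e. density.
F1: holds.
F2: holds.
F3: holds.
F4: fails — Rwx but no z with Rwz and Rzx.
Valid on: F1, F2, F3.

F1, F2, F3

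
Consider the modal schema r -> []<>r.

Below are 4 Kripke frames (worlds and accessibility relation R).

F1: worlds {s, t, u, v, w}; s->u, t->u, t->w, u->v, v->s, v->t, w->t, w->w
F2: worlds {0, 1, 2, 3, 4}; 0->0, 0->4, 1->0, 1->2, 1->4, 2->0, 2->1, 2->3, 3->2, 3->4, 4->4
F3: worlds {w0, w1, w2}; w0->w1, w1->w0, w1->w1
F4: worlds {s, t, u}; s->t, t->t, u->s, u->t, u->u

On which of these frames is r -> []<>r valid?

This is the axiom for symmetry; its first-order frame correspondent is forall x forall y (Rxy -> Ryx).
F1: fails — Ruv but not Rvu.
F2: fails — R10 but not R01.
F3: holds.
F4: fails — Rut but not Rtu.

F3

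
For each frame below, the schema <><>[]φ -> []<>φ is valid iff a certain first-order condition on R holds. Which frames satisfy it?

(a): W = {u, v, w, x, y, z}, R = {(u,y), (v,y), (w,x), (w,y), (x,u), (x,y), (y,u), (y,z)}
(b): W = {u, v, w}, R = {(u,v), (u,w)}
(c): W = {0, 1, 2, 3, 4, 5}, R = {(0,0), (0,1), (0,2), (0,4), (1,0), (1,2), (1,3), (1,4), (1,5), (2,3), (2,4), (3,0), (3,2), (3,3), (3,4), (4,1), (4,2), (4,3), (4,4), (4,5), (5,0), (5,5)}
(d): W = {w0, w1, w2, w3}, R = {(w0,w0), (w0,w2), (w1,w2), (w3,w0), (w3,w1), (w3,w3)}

This is the axiom for a generalized confluence (Geach) condition; its first-order frame correspondent is forall x forall y forall z ((x R^2 y & xRz) -> exists w (yRw & zRw)).
(a): fails — uR²u, uRy but no t with uRt and yRt.
(b): ✓.
(c): fails — 0R²5, 0R2 but no w with 5Rw and 2Rw.
(d): fails — w0R²w0, w0Rw2 but no w with w0Rw and w2Rw.
Valid on: (b).

(b)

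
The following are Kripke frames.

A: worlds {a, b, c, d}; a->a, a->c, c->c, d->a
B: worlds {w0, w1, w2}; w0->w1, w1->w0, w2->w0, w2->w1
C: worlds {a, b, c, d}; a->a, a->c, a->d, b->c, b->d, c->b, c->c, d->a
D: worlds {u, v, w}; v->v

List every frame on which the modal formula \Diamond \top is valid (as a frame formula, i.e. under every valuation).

This is the axiom for seriality; its first-order frame correspondent is \forall x \exists y Rxy.
A: fails — world b has no successor.
B: holds.
C: holds.
D: fails — world u has no successor.

B, C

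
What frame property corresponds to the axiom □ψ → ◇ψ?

seriality

This is the D axiom.
It corresponds to seriality: ∀x ∃y Rxy.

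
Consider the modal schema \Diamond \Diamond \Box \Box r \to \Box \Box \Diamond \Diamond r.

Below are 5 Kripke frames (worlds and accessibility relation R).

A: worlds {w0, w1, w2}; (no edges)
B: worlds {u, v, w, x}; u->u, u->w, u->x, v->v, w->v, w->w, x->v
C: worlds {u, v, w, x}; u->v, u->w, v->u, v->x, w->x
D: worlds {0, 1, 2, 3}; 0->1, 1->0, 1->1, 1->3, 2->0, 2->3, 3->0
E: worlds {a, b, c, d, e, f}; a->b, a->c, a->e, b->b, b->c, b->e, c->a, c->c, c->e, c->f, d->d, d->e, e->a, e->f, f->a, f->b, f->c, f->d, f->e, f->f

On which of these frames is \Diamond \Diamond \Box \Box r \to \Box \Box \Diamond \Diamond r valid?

A, B, D, E

This is the axiom for a generalized confluence (Geach) condition; its first-order frame correspondent is \forall x \forall y \forall z ((x R^2 y \wedge x R^2 z) \to \exists w (y R^2 w \wedge z R^2 w)).
A: condition met.
B: condition met.
C: fails — uR²u, uR²x but no t with uR²t and xR²t.
D: condition met.
E: condition met.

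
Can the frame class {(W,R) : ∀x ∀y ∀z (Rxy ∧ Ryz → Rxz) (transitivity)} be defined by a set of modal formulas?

Yes, by □r → □□r

This is a Sahlqvist condition; the 4 axiom □r → □□r defines it.
Suppose □r→□□r is valid. Take Rxy, Ryz and set V(r)={w : Rxw}. Then □r at x, so □□r at x, so □r at y, so r at z, i.e. Rxz.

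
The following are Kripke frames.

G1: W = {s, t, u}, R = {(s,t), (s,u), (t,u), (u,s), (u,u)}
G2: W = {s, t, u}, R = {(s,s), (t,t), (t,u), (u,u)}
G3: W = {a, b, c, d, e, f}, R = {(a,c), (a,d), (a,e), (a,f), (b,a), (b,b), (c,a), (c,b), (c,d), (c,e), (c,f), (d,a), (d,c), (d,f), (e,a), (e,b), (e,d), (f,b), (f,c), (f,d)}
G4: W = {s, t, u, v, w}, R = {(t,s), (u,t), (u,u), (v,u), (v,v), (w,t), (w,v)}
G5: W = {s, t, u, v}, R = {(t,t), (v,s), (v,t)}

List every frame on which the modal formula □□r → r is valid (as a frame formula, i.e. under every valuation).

The schema corresponds to a generalized confluence (Geach) condition: ∀x ∃w (xR²w ∧ x = w).
G1: fails — at t but no w with tR²w and t=w.
G2: condition met.
G3: condition met.
G4: fails — at s but no w* with sR²w* and s=w*.
G5: fails — at s but no w with sR²w and s=w.
Valid on: G2, G3.

G2, G3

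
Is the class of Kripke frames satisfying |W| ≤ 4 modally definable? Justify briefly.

Modal frame validity is preserved under disjoint unions.
Any modal formula valid on each of 5 disjoint one-world frames is valid on their disjoint union (validity is preserved under disjoint unions). Each one-world frame has |W|=1≤4, but the union has |W|=5.
Hence having at most 4 worlds is not modally definable.

Not modally definable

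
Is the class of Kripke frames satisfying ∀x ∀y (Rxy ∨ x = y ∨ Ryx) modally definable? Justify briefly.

If a class were modally definable it would be closed under disjoint unions (Goldblatt–Thomason).
Take 2 disjoint single-world reflexive frames: each is trivially connected, but their disjoint union has 2 worlds with no edge between distinct components, so it is not connected.
So the class is not modally definable.

Not definable by any modal formula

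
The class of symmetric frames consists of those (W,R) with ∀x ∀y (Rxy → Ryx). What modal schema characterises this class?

s → □◇s

The condition is symmetry. The B schema s → □◇s defines it.
Suppose s→□◇s is valid. Take Rxy and set V(s)={x}. Then s at x, so □◇s at x, so ◇s at y, so some z with Ryz has s; z=x, i.e. Ryx.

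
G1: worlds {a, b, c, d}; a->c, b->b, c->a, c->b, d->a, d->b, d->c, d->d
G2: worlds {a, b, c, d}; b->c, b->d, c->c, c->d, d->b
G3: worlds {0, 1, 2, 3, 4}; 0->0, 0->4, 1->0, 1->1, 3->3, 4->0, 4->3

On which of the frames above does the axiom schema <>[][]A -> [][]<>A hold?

Frame correspondent (Sahlqvist): forall x forall y forall z ((xRy & x R^2 z) -> exists w (y R^2 w & zRw)) — i.e. a generalized confluence (Geach) condition.
G1: fails — dRa, dR²a but no w with aR²w and aRw.
G2: fails — bRd, bR²d but no w with dR²w and dRw.
G3: fails — 4R3, 4R²0 but no w with 3R²w and 0Rw.
Valid on no frame.

none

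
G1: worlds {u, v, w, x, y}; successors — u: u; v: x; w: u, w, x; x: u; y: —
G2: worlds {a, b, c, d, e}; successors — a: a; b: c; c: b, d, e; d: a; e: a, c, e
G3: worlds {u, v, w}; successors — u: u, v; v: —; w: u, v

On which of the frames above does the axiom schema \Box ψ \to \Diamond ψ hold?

The schema corresponds to seriality: \forall x \exists y Rxy.
G1: fails — world y has no successor.
G2: satisfies the condition.
G3: fails — world v has no successor.
Valid on: G2.

G2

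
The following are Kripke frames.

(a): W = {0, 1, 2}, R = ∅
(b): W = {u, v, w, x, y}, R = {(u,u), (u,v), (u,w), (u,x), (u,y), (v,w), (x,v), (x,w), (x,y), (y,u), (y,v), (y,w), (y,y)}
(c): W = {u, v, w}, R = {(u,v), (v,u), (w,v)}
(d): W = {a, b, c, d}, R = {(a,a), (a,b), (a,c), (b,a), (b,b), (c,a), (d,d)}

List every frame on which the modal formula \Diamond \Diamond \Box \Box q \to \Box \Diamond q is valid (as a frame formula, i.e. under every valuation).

(a), (c), (d)

This is the axiom for a generalized confluence (Geach) condition; its first-order frame correspondent is \forall x \forall y \forall z ((x R^2 y \wedge xRz) \to \exists w (y R^2 w \wedge zRw)).
(a): satisfies the condition.
(b): fails — uR²u, uRw but no t with uR²t and wRt.
(c): satisfies the condition.
(d): satisfies the condition.
Valid on: (a), (c), (d).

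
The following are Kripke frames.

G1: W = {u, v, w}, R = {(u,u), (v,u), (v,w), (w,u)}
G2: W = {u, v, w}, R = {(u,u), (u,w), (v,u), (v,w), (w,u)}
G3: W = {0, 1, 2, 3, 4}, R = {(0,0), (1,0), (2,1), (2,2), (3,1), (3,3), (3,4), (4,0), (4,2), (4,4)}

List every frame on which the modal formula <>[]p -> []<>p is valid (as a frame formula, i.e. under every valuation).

Frame correspondent (Sahlqvist): forall x forall y forall z (Rxy & Rxz -> exists w (Ryw & Rzw)) — i.e. convergence.
G1: satisfies the condition.
G2: satisfies the condition.
G3: fails — R22 and R21 but 2 and 1 have no common successor.

G1, G2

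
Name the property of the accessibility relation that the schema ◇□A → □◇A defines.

Suppose ◇□A→□◇A is valid. Take Rxy, Rxz and set V(A)={w : Ryw}. Then □A at y so ◇□A at x, so □◇A at x, so ◇A at z, giving w with Rzw and Ryw.

convergence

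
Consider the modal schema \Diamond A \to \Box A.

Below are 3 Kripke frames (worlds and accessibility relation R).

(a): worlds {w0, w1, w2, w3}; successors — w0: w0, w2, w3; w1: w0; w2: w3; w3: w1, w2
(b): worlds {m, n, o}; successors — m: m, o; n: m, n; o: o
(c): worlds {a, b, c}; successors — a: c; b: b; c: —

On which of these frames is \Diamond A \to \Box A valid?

This is the axiom for partial functionality; its first-order frame correspondent is \forall x \forall y \forall z (Rxy \wedge Rxz \to y = z).
(a): fails — w0 sees both w0 and w2.
(b): fails — m sees both m and o.
(c): ✓.

(c)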